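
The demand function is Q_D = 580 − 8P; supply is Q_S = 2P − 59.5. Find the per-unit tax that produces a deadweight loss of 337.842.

20.55

In inverse form: demand P = 72.5 − 0.125Q, supply P = 29.75 + 0.5Q.
Competitive equilibrium: 72.5 − 0.125Q = 29.75 + 0.5Q → Q* = 68.4, P* = 63.95.
A tax t gives ΔQ = t/0.625 and wedge t, so DWL = t²/1.25.
t²/1.25 = 337.842 → t² = 422.3025 → t = 20.55.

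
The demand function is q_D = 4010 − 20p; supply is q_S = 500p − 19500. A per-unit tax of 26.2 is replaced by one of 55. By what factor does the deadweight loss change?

4.407

In inverse form: demand p = 200.5 − 0.05q, supply p = 39 + 0.002q.
Competitive equilibrium: 200.5 − 0.05q = 39 + 0.002q → q* = 3105.7692, p* = 45.2115.
For a per-unit tax t: Δq = t/0.052, so DWL = ½·t·(t/0.052) = t²/0.104.
At t = 26.2: DWL = 6600.385. At t = 55: DWL = 29086.538.
Ratio = (55/26.2)² = 4.407.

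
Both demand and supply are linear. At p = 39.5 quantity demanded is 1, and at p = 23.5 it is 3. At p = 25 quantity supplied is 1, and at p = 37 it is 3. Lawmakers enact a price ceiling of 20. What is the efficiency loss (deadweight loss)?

Demand slope = (23.5 − 39.5)/(3 − 1) = −8, so p = 47.5 − 8q.
Supply slope = (37 − 25)/(3 − 1) = 6, so p = 19 + 6q.
Competitive equilibrium: 47.5 − 8q = 19 + 6q → q* = 2.0357, p* = 31.2143.
At the ceiling p = 20, quantity supplied = (20 − 19)/6 = 0.1667.
Willingness to pay at q' = 0.1667: 47.5 − 8·0.1667 = 46.1664.
Δq = 2.0357 − 0.1667 = 1.869; wedge = 46.1664 − 20 = 26.1664.
The triangle = ½ × 1.869 × 26.1664 = 24.45.

24.45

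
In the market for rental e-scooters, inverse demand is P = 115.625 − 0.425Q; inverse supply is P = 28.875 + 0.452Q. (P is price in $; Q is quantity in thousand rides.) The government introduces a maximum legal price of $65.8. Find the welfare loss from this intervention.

$130.09 thousand

Competitive equilibrium: 115.625 − 0.425Q = 28.875 + 0.452Q → Q* = 98.9168, P* = 73.5854.
At the ceiling P = 65.8, quantity supplied = (65.8 − 28.875)/0.452 = 81.6925.
Willingness to pay at Q' = 81.6925: 115.625 − 0.425·81.6925 = 80.9057.
ΔQ = 98.9168 − 81.6925 = 17.2243; wedge = 80.9057 − 65.8 = 15.1057.
The triangle = ½ × 17.2243 × 15.1057 = $130.09 thousand.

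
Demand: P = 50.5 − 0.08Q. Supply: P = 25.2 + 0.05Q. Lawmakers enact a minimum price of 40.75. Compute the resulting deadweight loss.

343.93

Competitive equilibrium: 50.5 − 0.08Q = 25.2 + 0.05Q → Q* = 194.61538, P* = 34.93077.
At the floor P = 40.75, quantity demanded = (50.5 − 40.75)/0.08 = 121.875.
Sellers' marginal cost at Q' = 121.875: 25.2 + 0.05·121.875 = 31.29375.
ΔQ = 194.61538 − 121.875 = 72.74038; wedge = 40.75 − 31.29375 = 9.45625.
DWL = ½ × 72.74038 × 9.45625 = 343.93.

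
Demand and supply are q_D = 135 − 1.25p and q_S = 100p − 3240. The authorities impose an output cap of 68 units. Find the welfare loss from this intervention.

259.92

In inverse form: demand p = 108 − 0.8q, supply p = 32.4 + 0.01q.
Competitive equilibrium: 108 − 0.8q = 32.4 + 0.01q → q* = 93.3333, p* = 33.3333.
At q = 68: demand price = 108 − 0.8·68 = 53.6; supply price = 32.4 + 0.01·68 = 33.08.
Δq = 93.3333 − 68 = 25.3333; wedge = 53.6 − 33.08 = 20.52.
The triangle = ½ × 25.3333 × 20.52 = 259.92.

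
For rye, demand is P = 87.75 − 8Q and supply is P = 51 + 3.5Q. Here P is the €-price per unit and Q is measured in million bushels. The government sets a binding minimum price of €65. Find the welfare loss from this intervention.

Competitive equilibrium: 87.75 − 8Q = 51 + 3.5Q → Q* = 3.1957, P* = 62.1848.
At the floor P = 65, quantity demanded = (87.75 − 65)/8 = 2.8438.
Sellers' marginal cost at Q' = 2.8438: 51 + 3.5·2.8438 = 60.9533.
ΔQ = 3.1957 − 2.8438 = 0.3519; wedge = 65 − 60.9533 = 4.0467.
The triangle = ½ × 0.3519 × 4.0467 = €0.71 million.

€0.71 million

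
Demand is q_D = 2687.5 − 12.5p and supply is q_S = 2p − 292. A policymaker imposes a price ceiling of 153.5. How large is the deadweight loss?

In inverse form: demand p = 215 − 0.08q, supply p = 146 + 0.5q.
Competitive equilibrium: 215 − 0.08q = 146 + 0.5q → q* = 118.9655, p* = 205.4828.
At the ceiling p = 153.5, quantity supplied = (153.5 − 146)/0.5 = 15.
Willingness to pay at q' = 15: 215 − 0.08·15 = 213.8.
Δq = 118.9655 − 15 = 103.9655; wedge = 213.8 − 153.5 = 60.3.
Welfare loss = ½ × 103.9655 × 60.3 = 3134.56.

3134.56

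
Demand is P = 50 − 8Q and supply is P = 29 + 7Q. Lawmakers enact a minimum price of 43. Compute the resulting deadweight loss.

2.07

Competitive equilibrium: 50 − 8Q = 29 + 7Q → Q* = 1.4, P* = 38.8.
At the floor P = 43, quantity demanded = (50 − 43)/8 = 0.875.
Sellers' marginal cost at Q' = 0.875: 29 + 7·0.875 = 35.125.
ΔQ = 1.4 − 0.875 = 0.525; wedge = 43 − 35.125 = 7.875.
The triangle = ½ × 0.525 × 7.875 = 2.07.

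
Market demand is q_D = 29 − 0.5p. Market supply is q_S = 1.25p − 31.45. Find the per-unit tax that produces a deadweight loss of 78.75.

In inverse form: demand p = 58 − 2q, supply p = 25.16 + 0.8q.
Competitive equilibrium: 58 − 2q = 25.16 + 0.8q → q* = 11.7286, p* = 34.5429.
A tax t gives Δq = t/2.8 and wedge t, so DWL = t²/5.6.
t²/5.6 = 78.75 → t² = 441 → t = 21.

21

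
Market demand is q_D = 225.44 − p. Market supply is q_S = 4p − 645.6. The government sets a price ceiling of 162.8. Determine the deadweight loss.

1301.42

In inverse form: demand p = 225.44 − q, supply p = 161.4 + 0.25q.
Competitive equilibrium: 225.44 − q = 161.4 + 0.25q → q* = 51.232, p* = 174.208.
At the ceiling p = 162.8, quantity supplied = (162.8 − 161.4)/0.25 = 5.6.
Willingness to pay at q' = 5.6: 225.44 − 1·5.6 = 219.84.
Δq = 51.232 − 5.6 = 45.632; wedge = 219.84 − 162.8 = 57.04.
Welfare loss = ½ × 45.632 × 57.04 = 1301.42.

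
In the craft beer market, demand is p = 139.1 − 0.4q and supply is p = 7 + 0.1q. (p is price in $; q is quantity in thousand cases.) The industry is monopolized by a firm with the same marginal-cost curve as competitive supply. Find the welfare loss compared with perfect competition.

$3446.99 thousand

Competitive equilibrium: 139.1 − 0.4q = 7 + 0.1q → q* = 264.2, p* = 33.42.
Marginal revenue: MR = 139.1 − 0.8q. Set MR = MC: 139.1 − 0.8q = 7 + 0.1q → q_m = 146.7778.
Price p_m = 139.1 − 0.4·146.7778 = 80.3889; MC(q_m) = 7 + 0.1·146.7778 = 21.6778.
Competitive q* = 264.2, so Δq = 117.4222; wedge = 80.3889 − 21.6778 = 58.7111.
DWL = ½ × 117.4222 × 58.7111 = $3446.99 thousand.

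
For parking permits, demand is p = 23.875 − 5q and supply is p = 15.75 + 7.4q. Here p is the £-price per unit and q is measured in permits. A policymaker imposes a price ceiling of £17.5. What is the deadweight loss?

£1.09

Competitive equilibrium: 23.875 − 5q = 15.75 + 7.4q → q* = 0.6552, p* = 20.5988.
At the ceiling p = 17.5, quantity supplied = (17.5 − 15.75)/7.4 = 0.2365.
Willingness to pay at q' = 0.2365: 23.875 − 5·0.2365 = 22.6925.
Δq = 0.6552 − 0.2365 = 0.4187; wedge = 22.6925 − 17.5 = 5.1925.
Welfare loss = ½ × 0.4187 × 5.1925 = £1.09.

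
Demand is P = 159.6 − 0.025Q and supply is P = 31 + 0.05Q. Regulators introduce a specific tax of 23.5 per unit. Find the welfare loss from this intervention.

3681.67

Competitive equilibrium: 159.6 − 0.025Q = 31 + 0.05Q → Q* = 1714.6667, P* = 116.7333.
With the tax, the buyer price exceeds the seller price by 23.5: (159.6 − 0.025Q) − (31 + 0.05Q) = 23.5 → Q' = 1401.3333.
ΔQ = 1714.6667 − 1401.3333 = 313.3334; the wedge equals the tax, 23.5.
The triangle = ½ × 313.3334 × 23.5 = 3681.67.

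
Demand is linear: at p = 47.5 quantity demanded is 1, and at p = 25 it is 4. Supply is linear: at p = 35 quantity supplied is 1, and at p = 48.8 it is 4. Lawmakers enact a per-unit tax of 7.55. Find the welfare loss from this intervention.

Demand slope = (25 − 47.5)/(4 − 1) = −7.5, so p = 55 − 7.5q.
Supply slope = (48.8 − 35)/(4 − 1) = 4.6, so p = 30.4 + 4.6q.
Competitive equilibrium: 55 − 7.5q = 30.4 + 4.6q → q* = 2.0331, p* = 39.7521.
With the tax, the buyer price exceeds the seller price by 7.55: (55 − 7.5q) − (30.4 + 4.6q) = 7.55 → q' = 1.4091.
Δq = 2.0331 − 1.4091 = 0.624; the wedge equals the tax, 7.55.
Welfare loss = ½ × 0.624 × 7.55 = 2.36.

2.36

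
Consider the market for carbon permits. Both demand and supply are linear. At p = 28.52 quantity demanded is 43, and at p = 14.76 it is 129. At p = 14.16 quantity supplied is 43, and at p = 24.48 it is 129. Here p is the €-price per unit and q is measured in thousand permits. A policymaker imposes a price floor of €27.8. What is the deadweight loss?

Demand slope = (14.76 − 28.52)/(129 − 43) = −0.16, so p = 35.4 − 0.16q.
Supply slope = (24.48 − 14.16)/(129 − 43) = 0.12, so p = 9 + 0.12q.
Competitive equilibrium: 35.4 − 0.16q = 9 + 0.12q → q* = 94.2857, p* = 20.3143.
At the floor p = 27.8, quantity demanded = (35.4 − 27.8)/0.16 = 47.5.
Sellers' marginal cost at q' = 47.5: 9 + 0.12·47.5 = 14.7.
Δq = 94.2857 − 47.5 = 46.7857; wedge = 27.8 − 14.7 = 13.1.
DWL = ½ × 46.7857 × 13.1 = €306.45 thousand.

€306.45 thousand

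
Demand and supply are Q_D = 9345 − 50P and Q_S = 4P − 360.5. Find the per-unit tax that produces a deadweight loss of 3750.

45

In inverse form: demand P = 186.9 − 0.02Q, supply P = 90.125 + 0.25Q.
Competitive equilibrium: 186.9 − 0.02Q = 90.125 + 0.25Q → Q* = 358.4259, P* = 179.7315.
A tax t gives ΔQ = t/0.27 and wedge t, so DWL = t²/0.54.
t²/0.54 = 3750 → t² = 2025 → t = 45.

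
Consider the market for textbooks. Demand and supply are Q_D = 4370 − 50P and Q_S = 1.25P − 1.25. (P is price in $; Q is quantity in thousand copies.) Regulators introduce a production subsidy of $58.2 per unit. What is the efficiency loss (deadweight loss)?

$2065.39 thousand

In inverse form: demand P = 87.4 − 0.02Q, supply P = 1 + 0.8Q.
Competitive equilibrium: 87.4 − 0.02Q = 1 + 0.8Q → Q* = 105.3659, P* = 85.2927.
The subsidy lowers effective supply by 58.2: P = 0.8Q − 57.2.
New quantity: 87.4 − 0.02Q = 0.8Q − 57.2 → Q' = 176.3415.
Overproduction ΔQ = 176.3415 − 105.3659 = 70.9756; wedge = subsidy = 58.2.
Deadweight loss = ½ × 70.9756 × 58.2 = $2065.39 thousand.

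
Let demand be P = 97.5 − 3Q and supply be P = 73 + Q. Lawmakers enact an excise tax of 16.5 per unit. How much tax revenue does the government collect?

Competitive equilibrium: 97.5 − 3Q = 73 + Q → Q* = 6.125, P* = 79.125.
With the tax, the buyer price exceeds the seller price by 16.5: (97.5 − 3Q) − (73 + Q) = 16.5 → Q' = 2.
Tax revenue = 16.5 × 2 = 33.

33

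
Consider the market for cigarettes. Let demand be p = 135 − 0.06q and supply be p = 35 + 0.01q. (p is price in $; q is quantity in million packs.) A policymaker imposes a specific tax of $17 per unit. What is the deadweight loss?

Competitive equilibrium: 135 − 0.06q = 35 + 0.01q → q* = 1428.5714, p* = 49.2857.
With the tax, the buyer price exceeds the seller price by 17: (135 − 0.06q) − (35 + 0.01q) = 17 → q' = 1185.7143.
Δq = 1428.5714 − 1185.7143 = 242.8571; the wedge equals the tax, 17.
DWL = ½ × 242.8571 × 17 = $2064.29 million.

$2064.29 million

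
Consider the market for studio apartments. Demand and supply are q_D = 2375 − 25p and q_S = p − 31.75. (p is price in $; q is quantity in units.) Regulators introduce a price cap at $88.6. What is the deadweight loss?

$8.18

In inverse form: demand p = 95 − 0.04q, supply p = 31.75 + q.
Competitive equilibrium: 95 − 0.04q = 31.75 + q → q* = 60.8173, p* = 92.5673.
At the ceiling p = 88.6, quantity supplied = (88.6 − 31.75)/1 = 56.85.
Willingness to pay at q' = 56.85: 95 − 0.04·56.85 = 92.726.
Δq = 60.8173 − 56.85 = 3.9673; wedge = 92.726 − 88.6 = 4.126.
The triangle = ½ × 3.9673 × 4.126 = $8.18.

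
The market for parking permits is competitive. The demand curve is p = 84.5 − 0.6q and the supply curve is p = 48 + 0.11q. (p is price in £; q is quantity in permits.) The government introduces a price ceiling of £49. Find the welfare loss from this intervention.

£635.72

Competitive equilibrium: 84.5 − 0.6q = 48 + 0.11q → q* = 51.40845, p* = 53.65493.
At the ceiling p = 49, quantity supplied = (49 − 48)/0.11 = 9.09091.
Willingness to pay at q' = 9.09091: 84.5 − 0.6·9.09091 = 79.04545.
Δq = 51.40845 − 9.09091 = 42.31754; wedge = 79.04545 − 49 = 30.04545.
Welfare loss = ½ × 42.31754 × 30.04545 = £635.72.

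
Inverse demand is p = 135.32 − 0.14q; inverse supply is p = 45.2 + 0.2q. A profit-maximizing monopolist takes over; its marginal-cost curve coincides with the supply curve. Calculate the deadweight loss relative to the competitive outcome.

1016.03

Competitive equilibrium: 135.32 − 0.14q = 45.2 + 0.2q → q* = 265.0588, p* = 98.2118.
Marginal revenue: MR = 135.32 − 0.28q. Set MR = MC: 135.32 − 0.28q = 45.2 + 0.2q → q_m = 187.75.
Price p_m = 135.32 − 0.14·187.75 = 109.035; MC(q_m) = 45.2 + 0.2·187.75 = 82.75.
Competitive q* = 265.0588, so Δq = 77.3088; wedge = 109.035 − 82.75 = 26.285.
Deadweight loss = ½ × 77.3088 × 26.285 = 1016.03.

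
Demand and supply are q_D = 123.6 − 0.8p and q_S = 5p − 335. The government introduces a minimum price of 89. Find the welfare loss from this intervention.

45.76

In inverse form: demand p = 154.5 − 1.25q, supply p = 67 + 0.2q.
Competitive equilibrium: 154.5 − 1.25q = 67 + 0.2q → q* = 60.3448, p* = 79.069.
At the floor p = 89, quantity demanded = (154.5 − 89)/1.25 = 52.4.
Sellers' marginal cost at q' = 52.4: 67 + 0.2·52.4 = 77.48.
Δq = 60.3448 − 52.4 = 7.9448; wedge = 89 − 77.48 = 11.52.
Welfare loss = ½ × 7.9448 × 11.52 = 45.76.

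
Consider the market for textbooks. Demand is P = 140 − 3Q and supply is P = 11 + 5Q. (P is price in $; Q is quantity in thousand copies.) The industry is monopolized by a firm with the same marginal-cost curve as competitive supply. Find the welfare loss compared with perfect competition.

Competitive equilibrium: 140 − 3Q = 11 + 5Q → Q* = 16.125, P* = 91.625.
Marginal revenue: MR = 140 − 6Q. Set MR = MC: 140 − 6Q = 11 + 5Q → Q_m = 11.7273.
Price P_m = 140 − 3·11.7273 = 104.8181; MC(Q_m) = 11 + 5·11.7273 = 69.6365.
Competitive Q* = 16.125, so ΔQ = 4.3977; wedge = 104.8181 − 69.6365 = 35.1816.
Welfare loss = ½ × 4.3977 × 35.1816 = $77.36 thousand.

$77.36 thousand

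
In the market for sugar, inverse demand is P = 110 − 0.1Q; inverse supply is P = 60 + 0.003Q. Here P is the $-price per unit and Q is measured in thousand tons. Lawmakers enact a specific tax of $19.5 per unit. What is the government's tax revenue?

Competitive equilibrium: 110 − 0.1Q = 60 + 0.003Q → Q* = 485.4369, P* = 61.4563.
With the tax, the buyer price exceeds the seller price by 19.5: (110 − 0.1Q) − (60 + 0.003Q) = 19.5 → Q' = 296.1165.
Tax revenue = 19.5 × 296.1165 = $5774.27 thousand.

$5774.27 thousand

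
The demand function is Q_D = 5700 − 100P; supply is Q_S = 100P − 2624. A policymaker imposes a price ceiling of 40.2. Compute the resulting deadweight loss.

201.64

In inverse form: demand P = 57 − 0.01Q, supply P = 26.24 + 0.01Q.
Competitive equilibrium: 57 − 0.01Q = 26.24 + 0.01Q → Q* = 1538, P* = 41.62.
At the ceiling P = 40.2, quantity supplied = (40.2 − 26.24)/0.01 = 1396.
Willingness to pay at Q' = 1396: 57 − 0.01·1396 = 43.04.
ΔQ = 1538 − 1396 = 142; wedge = 43.04 − 40.2 = 2.84.
The triangle = ½ × 142 × 2.84 = 201.64.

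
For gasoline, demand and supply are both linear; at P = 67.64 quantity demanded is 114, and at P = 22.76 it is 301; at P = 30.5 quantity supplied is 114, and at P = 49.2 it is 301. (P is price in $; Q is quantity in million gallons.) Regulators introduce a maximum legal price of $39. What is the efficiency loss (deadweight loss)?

Demand slope = (22.76 − 67.64)/(301 − 114) = −0.24, so P = 95 − 0.24Q.
Supply slope = (49.2 − 30.5)/(301 − 114) = 0.1, so P = 19.1 + 0.1Q.
Competitive equilibrium: 95 − 0.24Q = 19.1 + 0.1Q → Q* = 223.2353, P* = 41.4235.
At the ceiling P = 39, quantity supplied = (39 − 19.1)/0.1 = 199.
Willingness to pay at Q' = 199: 95 − 0.24·199 = 47.24.
ΔQ = 223.2353 − 199 = 24.2353; wedge = 47.24 − 39 = 8.24.
Deadweight loss = ½ × 24.2353 × 8.24 = $99.85 million.

$99.85 million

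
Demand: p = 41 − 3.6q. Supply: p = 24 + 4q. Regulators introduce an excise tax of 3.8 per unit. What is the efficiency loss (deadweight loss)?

0.95

Competitive equilibrium: 41 − 3.6q = 24 + 4q → q* = 2.2368, p* = 32.9474.
With the tax, the buyer price exceeds the seller price by 3.8: (41 − 3.6q) − (24 + 4q) = 3.8 → q' = 1.7368.
Δq = 2.2368 − 1.7368 = 0.5; the wedge equals the tax, 3.8.
The triangle = ½ × 0.5 × 3.8 = 0.95.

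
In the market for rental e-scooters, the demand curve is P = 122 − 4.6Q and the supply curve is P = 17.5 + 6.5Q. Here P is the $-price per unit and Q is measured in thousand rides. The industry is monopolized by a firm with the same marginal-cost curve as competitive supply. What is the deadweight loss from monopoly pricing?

$42.23 thousand

Competitive equilibrium: 122 − 4.6Q = 17.5 + 6.5Q → Q* = 9.4144, P* = 78.6937.
Marginal revenue: MR = 122 − 9.2Q. Set MR = MC: 122 − 9.2Q = 17.5 + 6.5Q → Q_m = 6.6561.
Price P_m = 122 − 4.6·6.6561 = 91.3819; MC(Q_m) = 17.5 + 6.5·6.6561 = 60.7647.
Competitive Q* = 9.4144, so ΔQ = 2.7583; wedge = 91.3819 − 60.7647 = 30.6172.
The triangle = ½ × 2.7583 × 30.6172 = $42.23 thousand.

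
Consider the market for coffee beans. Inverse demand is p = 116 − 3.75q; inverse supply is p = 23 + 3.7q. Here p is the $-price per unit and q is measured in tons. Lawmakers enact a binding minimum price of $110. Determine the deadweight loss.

Competitive equilibrium: 116 − 3.75q = 23 + 3.7q → q* = 12.48322, p* = 69.18792.
At the floor p = 110, quantity demanded = (116 − 110)/3.75 = 1.6.
Sellers' marginal cost at q' = 1.6: 23 + 3.7·1.6 = 28.92.
Δq = 12.48322 − 1.6 = 10.88322; wedge = 110 − 28.92 = 81.08.
The triangle = ½ × 10.88322 × 81.08 = $441.21.

$441.21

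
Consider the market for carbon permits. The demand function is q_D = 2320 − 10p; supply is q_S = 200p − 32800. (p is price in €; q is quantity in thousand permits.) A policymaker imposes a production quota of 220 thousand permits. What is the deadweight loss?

In inverse form: demand p = 232 − 0.1q, supply p = 164 + 0.005q.
Competitive equilibrium: 232 − 0.1q = 164 + 0.005q → q* = 647.619, p* = 167.2381.
At q = 220: demand price = 232 − 0.1·220 = 210; supply price = 164 + 0.005·220 = 165.1.
Δq = 647.619 − 220 = 427.619; wedge = 210 − 165.1 = 44.9.
DWL = ½ × 427.619 × 44.9 = €9600.05 thousand.

€9600.05 thousand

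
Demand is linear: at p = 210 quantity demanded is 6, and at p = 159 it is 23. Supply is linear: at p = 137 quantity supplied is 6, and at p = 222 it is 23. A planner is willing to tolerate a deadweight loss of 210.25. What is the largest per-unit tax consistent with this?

58

Demand slope = (159 − 210)/(23 − 6) = −3, so p = 228 − 3q.
Supply slope = (222 − 137)/(23 − 6) = 5, so p = 107 + 5q.
Competitive equilibrium: 228 − 3q = 107 + 5q → q* = 15.125, p* = 182.625.
A tax t gives Δq = t/8 and wedge t, so DWL = t²/16.
t²/16 = 210.25 → t² = 3364 → t = 58.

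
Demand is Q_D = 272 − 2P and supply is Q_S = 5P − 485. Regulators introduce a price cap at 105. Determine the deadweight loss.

In inverse form: demand P = 136 − 0.5Q, supply P = 97 + 0.2Q.
Competitive equilibrium: 136 − 0.5Q = 97 + 0.2Q → Q* = 55.7143, P* = 108.1429.
At the ceiling P = 105, quantity supplied = (105 − 97)/0.2 = 40.
Willingness to pay at Q' = 40: 136 − 0.5·40 = 116.
ΔQ = 55.7143 − 40 = 15.7143; wedge = 116 − 105 = 11.
Welfare loss = ½ × 15.7143 × 11 = 86.43.

86.43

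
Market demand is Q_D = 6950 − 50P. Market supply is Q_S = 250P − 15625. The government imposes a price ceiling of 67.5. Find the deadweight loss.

In inverse form: demand P = 139 − 0.02Q, supply P = 62.5 + 0.004Q.
Competitive equilibrium: 139 − 0.02Q = 62.5 + 0.004Q → Q* = 3187.5, P* = 75.25.
At the ceiling P = 67.5, quantity supplied = (67.5 − 62.5)/0.004 = 1250.
Willingness to pay at Q' = 1250: 139 − 0.02·1250 = 114.
ΔQ = 3187.5 − 1250 = 1937.5; wedge = 114 − 67.5 = 46.5.
The triangle = ½ × 1937.5 × 46.5 = 45046.875.

45046.875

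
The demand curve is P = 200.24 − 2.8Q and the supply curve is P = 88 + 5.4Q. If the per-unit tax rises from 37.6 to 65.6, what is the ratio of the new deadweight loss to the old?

3.044

Competitive equilibrium: 200.24 − 2.8Q = 88 + 5.4Q → Q* = 13.6878, P* = 161.9141.
For a per-unit tax t: ΔQ = t/8.2, so DWL = ½·t·(t/8.2) = t²/16.4.
At t = 37.6: DWL = 86.205. At t = 65.6: DWL = 262.4.
Ratio = (65.6/37.6)² = 3.044.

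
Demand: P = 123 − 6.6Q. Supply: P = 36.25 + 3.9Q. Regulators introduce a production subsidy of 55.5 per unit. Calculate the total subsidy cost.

Competitive equilibrium: 123 − 6.6Q = 36.25 + 3.9Q → Q* = 8.2619, P* = 68.4714.
The subsidy lowers effective supply by 55.5: P = 3.9Q − 19.25.
New quantity: 123 − 6.6Q = 3.9Q − 19.25 → Q' = 13.5476.
Total subsidy cost = 55.5 × 13.5476 = 751.89.

751.89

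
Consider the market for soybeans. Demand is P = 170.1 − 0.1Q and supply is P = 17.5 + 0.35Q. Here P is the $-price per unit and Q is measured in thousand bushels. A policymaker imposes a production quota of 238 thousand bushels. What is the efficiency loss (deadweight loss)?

Competitive equilibrium: 170.1 − 0.1Q = 17.5 + 0.35Q → Q* = 339.1111, P* = 136.1889.
At Q = 238: demand price = 170.1 − 0.1·238 = 146.3; supply price = 17.5 + 0.35·238 = 100.8.
ΔQ = 339.1111 − 238 = 101.1111; wedge = 146.3 − 100.8 = 45.5.
Deadweight loss = ½ × 101.1111 × 45.5 = $2300.28 thousand.

$2300.28 thousand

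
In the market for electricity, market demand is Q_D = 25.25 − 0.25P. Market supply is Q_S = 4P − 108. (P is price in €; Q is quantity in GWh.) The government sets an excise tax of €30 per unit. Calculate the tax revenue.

In inverse form: demand P = 101 − 4Q, supply P = 27 + 0.25Q.
Competitive equilibrium: 101 − 4Q = 27 + 0.25Q → Q* = 17.4118, P* = 31.3529.
With the tax, the buyer price exceeds the seller price by 30: (101 − 4Q) − (27 + 0.25Q) = 30 → Q' = 10.3529.
Tax revenue = 30 × 10.3529 = €310.59.

€310.59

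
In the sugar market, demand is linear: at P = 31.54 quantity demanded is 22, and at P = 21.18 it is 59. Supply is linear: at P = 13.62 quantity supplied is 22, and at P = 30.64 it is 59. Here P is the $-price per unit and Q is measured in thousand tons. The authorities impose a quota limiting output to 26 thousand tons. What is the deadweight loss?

Demand slope = (21.18 − 31.54)/(59 − 22) = −0.28, so P = 37.7 − 0.28Q.
Supply slope = (30.64 − 13.62)/(59 − 22) = 0.46, so P = 3.5 + 0.46Q.
Competitive equilibrium: 37.7 − 0.28Q = 3.5 + 0.46Q → Q* = 46.2162, P* = 24.7595.
At Q = 26: demand price = 37.7 − 0.28·26 = 30.42; supply price = 3.5 + 0.46·26 = 15.46.
ΔQ = 46.2162 − 26 = 20.2162; wedge = 30.42 − 15.46 = 14.96.
The triangle = ½ × 20.2162 × 14.96 = $151.22 thousand.

$151.22 thousand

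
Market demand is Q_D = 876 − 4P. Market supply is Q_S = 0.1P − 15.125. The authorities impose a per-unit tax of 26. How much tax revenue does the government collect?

In inverse form: demand P = 219 − 0.25Q, supply P = 151.25 + 10Q.
Competitive equilibrium: 219 − 0.25Q = 151.25 + 10Q → Q* = 6.6098, P* = 217.3476.
With the tax, the buyer price exceeds the seller price by 26: (219 − 0.25Q) − (151.25 + 10Q) = 26 → Q' = 4.0732.
Tax revenue = 26 × 4.0732 = 105.90.

105.90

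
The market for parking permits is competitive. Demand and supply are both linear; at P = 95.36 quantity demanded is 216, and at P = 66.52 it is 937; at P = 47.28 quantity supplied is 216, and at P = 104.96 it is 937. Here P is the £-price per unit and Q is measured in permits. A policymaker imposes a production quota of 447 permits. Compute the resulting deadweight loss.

Demand slope = (66.52 − 95.36)/(937 − 216) = −0.04, so P = 104 − 0.04Q.
Supply slope = (104.96 − 47.28)/(937 − 216) = 0.08, so P = 30 + 0.08Q.
Competitive equilibrium: 104 − 0.04Q = 30 + 0.08Q → Q* = 616.6667, P* = 79.3333.
At Q = 447: demand price = 104 − 0.04·447 = 86.12; supply price = 30 + 0.08·447 = 65.76.
ΔQ = 616.6667 − 447 = 169.6667; wedge = 86.12 − 65.76 = 20.36.
Welfare loss = ½ × 169.6667 × 20.36 = £1727.21.

£1727.21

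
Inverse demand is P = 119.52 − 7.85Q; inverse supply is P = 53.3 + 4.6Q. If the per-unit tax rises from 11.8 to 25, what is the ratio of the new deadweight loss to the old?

4.489

Competitive equilibrium: 119.52 − 7.85Q = 53.3 + 4.6Q → Q* = 5.3189, P* = 77.7668.
For a per-unit tax t: ΔQ = t/12.45, so DWL = ½·t·(t/12.45) = t²/24.9.
At t = 11.8: DWL = 5.592. At t = 25: DWL = 25.100.
Ratio = (25/11.8)² = 4.489.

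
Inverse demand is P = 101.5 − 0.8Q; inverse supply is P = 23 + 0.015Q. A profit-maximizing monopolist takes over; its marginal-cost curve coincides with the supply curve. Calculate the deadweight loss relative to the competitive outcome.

Competitive equilibrium: 101.5 − 0.8Q = 23 + 0.015Q → Q* = 96.319, P* = 24.4448.
Marginal revenue: MR = 101.5 − 1.6Q. Set MR = MC: 101.5 − 1.6Q = 23 + 0.015Q → Q_m = 48.6068.
Price P_m = 101.5 − 0.8·48.6068 = 62.6146; MC(Q_m) = 23 + 0.015·48.6068 = 23.7291.
Competitive Q* = 96.319, so ΔQ = 47.7122; wedge = 62.6146 − 23.7291 = 38.8855.
The triangle = ½ × 47.7122 × 38.8855 = 927.66.

927.66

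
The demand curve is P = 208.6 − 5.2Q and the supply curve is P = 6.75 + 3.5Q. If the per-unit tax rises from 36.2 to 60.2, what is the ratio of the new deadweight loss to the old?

Competitive equilibrium: 208.6 − 5.2Q = 6.75 + 3.5Q → Q* = 23.2011, P* = 87.954.
For a per-unit tax t: ΔQ = t/8.7, so DWL = ½·t·(t/8.7) = t²/17.4.
At t = 36.2: DWL = 75.313. At t = 60.2: DWL = 208.278.
Ratio = (60.2/36.2)² = 2.766.

2.766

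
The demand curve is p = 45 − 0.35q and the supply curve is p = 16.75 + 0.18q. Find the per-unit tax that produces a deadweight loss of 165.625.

Competitive equilibrium: 45 − 0.35q = 16.75 + 0.18q → q* = 53.3019, p* = 26.3443.
A tax t gives Δq = t/0.53 and wedge t, so DWL = t²/1.06.
t²/1.06 = 165.625 → t² = 175.5625 → t = 13.25.

13.25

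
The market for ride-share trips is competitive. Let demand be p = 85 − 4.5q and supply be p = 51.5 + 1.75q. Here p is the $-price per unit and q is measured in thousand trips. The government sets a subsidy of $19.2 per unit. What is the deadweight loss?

Competitive equilibrium: 85 − 4.5q = 51.5 + 1.75q → q* = 5.36, p* = 60.88.
The subsidy lowers effective supply by 19.2: p = 32.3 + 1.75q.
New quantity: 85 − 4.5q = 32.3 + 1.75q → q' = 8.432.
Overproduction Δq = 8.432 − 5.36 = 3.072; wedge = subsidy = 19.2.
DWL = ½ × 3.072 × 19.2 = $29.49 thousand.

$29.49 thousand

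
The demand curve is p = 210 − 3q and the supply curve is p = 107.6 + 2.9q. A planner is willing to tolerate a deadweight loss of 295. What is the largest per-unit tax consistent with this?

59

Competitive equilibrium: 210 − 3q = 107.6 + 2.9q → q* = 17.3559, p* = 157.9322.
A tax t gives Δq = t/5.9 and wedge t, so DWL = t²/11.8.
t²/11.8 = 295 → t² = 3481 → t = 59.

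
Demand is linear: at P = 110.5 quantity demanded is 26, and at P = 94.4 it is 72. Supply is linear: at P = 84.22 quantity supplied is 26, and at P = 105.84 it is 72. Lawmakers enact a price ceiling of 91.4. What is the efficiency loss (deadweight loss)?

115.34

Demand slope = (94.4 − 110.5)/(72 − 26) = −0.35, so P = 119.6 − 0.35Q.
Supply slope = (105.84 − 84.22)/(72 − 26) = 0.47, so P = 72 + 0.47Q.
Competitive equilibrium: 119.6 − 0.35Q = 72 + 0.47Q → Q* = 58.0488, P* = 99.2829.
At the ceiling P = 91.4, quantity supplied = (91.4 − 72)/0.47 = 41.2766.
Willingness to pay at Q' = 41.2766: 119.6 − 0.35·41.2766 = 105.1532.
ΔQ = 58.0488 − 41.2766 = 16.7722; wedge = 105.1532 − 91.4 = 13.7532.
DWL = ½ × 16.7722 × 13.7532 = 115.34.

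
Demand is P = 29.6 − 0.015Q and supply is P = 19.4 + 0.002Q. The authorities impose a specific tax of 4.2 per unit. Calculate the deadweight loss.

518.82

Competitive equilibrium: 29.6 − 0.015Q = 19.4 + 0.002Q → Q* = 600, P* = 20.6.
With the tax, the buyer price exceeds the seller price by 4.2: (29.6 − 0.015Q) − (19.4 + 0.002Q) = 4.2 → Q' = 352.9412.
ΔQ = 600 − 352.9412 = 247.0588; the wedge equals the tax, 4.2.
Welfare loss = ½ × 247.0588 × 4.2 = 518.82.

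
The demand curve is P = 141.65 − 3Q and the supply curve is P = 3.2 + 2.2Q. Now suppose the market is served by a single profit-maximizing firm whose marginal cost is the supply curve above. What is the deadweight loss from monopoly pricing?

246.70

Competitive equilibrium: 141.65 − 3Q = 3.2 + 2.2Q → Q* = 26.625, P* = 61.775.
Marginal revenue: MR = 141.65 − 6Q. Set MR = MC: 141.65 − 6Q = 3.2 + 2.2Q → Q_m = 16.8841.
Price P_m = 141.65 − 3·16.8841 = 90.9977; MC(Q_m) = 3.2 + 2.2·16.8841 = 40.345.
Competitive Q* = 26.625, so ΔQ = 9.7409; wedge = 90.9977 − 40.345 = 50.6527.
The triangle = ½ × 9.7409 × 50.6527 = 246.70.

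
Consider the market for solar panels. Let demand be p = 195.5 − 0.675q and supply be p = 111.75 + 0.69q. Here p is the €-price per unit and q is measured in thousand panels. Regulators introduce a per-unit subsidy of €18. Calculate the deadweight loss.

Competitive equilibrium: 195.5 − 0.675q = 111.75 + 0.69q → q* = 61.3553, p* = 154.0852.
The subsidy lowers effective supply by 18: p = 93.75 + 0.69q.
New quantity: 195.5 − 0.675q = 93.75 + 0.69q → q' = 74.5421.
Overproduction Δq = 74.5421 − 61.3553 = 13.1868; wedge = subsidy = 18.
Deadweight loss = ½ × 13.1868 × 18 = €118.68 thousand.

€118.68 thousand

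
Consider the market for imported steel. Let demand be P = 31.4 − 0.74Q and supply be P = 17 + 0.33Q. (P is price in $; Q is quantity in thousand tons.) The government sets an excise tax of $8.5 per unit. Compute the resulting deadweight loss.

Competitive equilibrium: 31.4 − 0.74Q = 17 + 0.33Q → Q* = 13.4579, P* = 21.4411.
With the tax, the buyer price exceeds the seller price by 8.5: (31.4 − 0.74Q) − (17 + 0.33Q) = 8.5 → Q' = 5.514.
ΔQ = 13.4579 − 5.514 = 7.9439; the wedge equals the tax, 8.5.
Deadweight loss = ½ × 7.9439 × 8.5 = $33.76 thousand.

$33.76 thousand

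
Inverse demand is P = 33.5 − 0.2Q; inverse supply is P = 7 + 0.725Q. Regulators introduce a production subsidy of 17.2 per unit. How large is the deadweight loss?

159.91

Competitive equilibrium: 33.5 − 0.2Q = 7 + 0.725Q → Q* = 28.6486, P* = 27.7703.
The subsidy lowers effective supply by 17.2: P = 0.725Q − 10.2.
New quantity: 33.5 − 0.2Q = 0.725Q − 10.2 → Q' = 47.2432.
Overproduction ΔQ = 47.2432 − 28.6486 = 18.5946; wedge = subsidy = 17.2.
The triangle = ½ × 18.5946 × 17.2 = 159.91.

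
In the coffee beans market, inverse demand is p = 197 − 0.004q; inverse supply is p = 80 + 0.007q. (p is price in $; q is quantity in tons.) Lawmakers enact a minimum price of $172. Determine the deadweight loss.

Competitive equilibrium: 197 − 0.004q = 80 + 0.007q → q* = 10636.3636, p* = 154.4545.
At the floor p = 172, quantity demanded = (197 − 172)/0.004 = 6250.
Sellers' marginal cost at q' = 6250: 80 + 0.007·6250 = 123.75.
Δq = 10636.3636 − 6250 = 4386.3636; wedge = 172 − 123.75 = 48.25.
Deadweight loss = ½ × 4386.3636 × 48.25 = $105821.02.

$105821.02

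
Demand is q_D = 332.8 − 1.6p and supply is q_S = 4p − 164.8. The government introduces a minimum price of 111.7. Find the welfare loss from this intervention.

In inverse form: demand p = 208 − 0.625q, supply p = 41.2 + 0.25q.
Competitive equilibrium: 208 − 0.625q = 41.2 + 0.25q → q* = 190.6286, p* = 88.8571.
At the floor p = 111.7, quantity demanded = (208 − 111.7)/0.625 = 154.08.
Sellers' marginal cost at q' = 154.08: 41.2 + 0.25·154.08 = 79.72.
Δq = 190.6286 − 154.08 = 36.5486; wedge = 111.7 − 79.72 = 31.98.
Welfare loss = ½ × 36.5486 × 31.98 = 584.41.

584.41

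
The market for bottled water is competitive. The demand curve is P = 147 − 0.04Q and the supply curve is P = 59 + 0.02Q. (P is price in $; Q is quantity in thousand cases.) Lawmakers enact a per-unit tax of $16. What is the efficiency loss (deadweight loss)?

Competitive equilibrium: 147 − 0.04Q = 59 + 0.02Q → Q* = 1466.6667, P* = 88.3333.
With the tax, the buyer price exceeds the seller price by 16: (147 − 0.04Q) − (59 + 0.02Q) = 16 → Q' = 1200.
ΔQ = 1466.6667 − 1200 = 266.6667; the wedge equals the tax, 16.
DWL = ½ × 266.6667 × 16 = $2133.33 thousand.

$2133.33 thousand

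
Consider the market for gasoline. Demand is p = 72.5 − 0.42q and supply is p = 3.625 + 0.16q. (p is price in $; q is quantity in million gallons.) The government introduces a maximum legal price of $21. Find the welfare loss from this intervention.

$29.91 million

Competitive equilibrium: 72.5 − 0.42q = 3.625 + 0.16q → q* = 118.75, p* = 22.625.
At the ceiling p = 21, quantity supplied = (21 − 3.625)/0.16 = 108.5938.
Willingness to pay at q' = 108.5938: 72.5 − 0.42·108.5938 = 26.8906.
Δq = 118.75 − 108.5938 = 10.1562; wedge = 26.8906 − 21 = 5.8906.
The triangle = ½ × 10.1562 × 5.8906 = $29.91 million.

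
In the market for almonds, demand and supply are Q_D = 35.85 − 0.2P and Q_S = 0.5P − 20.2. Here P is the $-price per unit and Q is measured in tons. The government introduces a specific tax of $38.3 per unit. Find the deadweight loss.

In inverse form: demand P = 179.25 − 5Q, supply P = 40.4 + 2Q.
Competitive equilibrium: 179.25 − 5Q = 40.4 + 2Q → Q* = 19.8357, P* = 80.0714.
With the tax, the buyer price exceeds the seller price by 38.3: (179.25 − 5Q) − (40.4 + 2Q) = 38.3 → Q' = 14.3643.
ΔQ = 19.8357 − 14.3643 = 5.4714; the wedge equals the tax, 38.3.
DWL = ½ × 5.4714 × 38.3 = $104.78.

$104.78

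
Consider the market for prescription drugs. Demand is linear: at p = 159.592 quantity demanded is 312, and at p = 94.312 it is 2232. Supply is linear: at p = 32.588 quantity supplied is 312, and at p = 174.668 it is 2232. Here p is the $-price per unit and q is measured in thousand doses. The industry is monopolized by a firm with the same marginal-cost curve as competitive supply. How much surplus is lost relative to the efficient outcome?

$6854.24 thousand

Demand slope = (94.312 − 159.592)/(2232 − 312) = −0.034, so p = 170.2 − 0.034q.
Supply slope = (174.668 − 32.588)/(2232 − 312) = 0.074, so p = 9.5 + 0.074q.
Competitive equilibrium: 170.2 − 0.034q = 9.5 + 0.074q → q* = 1487.96296, p* = 119.60926.
Marginal revenue: MR = 170.2 − 0.068q. Set MR = MC: 170.2 − 0.068q = 9.5 + 0.074q → q_m = 1131.69014.
Price p_m = 170.2 − 0.034·1131.69014 = 131.72254; MC(q_m) = 9.5 + 0.074·1131.69014 = 93.24507.
Competitive q* = 1487.96296, so Δq = 356.27282; wedge = 131.72254 − 93.24507 = 38.47747.
Deadweight loss = ½ × 356.27282 × 38.47747 = $6854.24 thousand.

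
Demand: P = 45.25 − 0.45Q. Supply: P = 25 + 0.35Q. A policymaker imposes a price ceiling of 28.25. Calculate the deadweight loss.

102.74

Competitive equilibrium: 45.25 − 0.45Q = 25 + 0.35Q → Q* = 25.3125, P* = 33.8594.
At the ceiling P = 28.25, quantity supplied = (28.25 − 25)/0.35 = 9.2857.
Willingness to pay at Q' = 9.2857: 45.25 − 0.45·9.2857 = 41.0714.
ΔQ = 25.3125 − 9.2857 = 16.0268; wedge = 41.0714 − 28.25 = 12.8214.
Welfare loss = ½ × 16.0268 × 12.8214 = 102.74.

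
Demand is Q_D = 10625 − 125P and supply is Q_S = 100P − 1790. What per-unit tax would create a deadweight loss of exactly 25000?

In inverse form: demand P = 85 − 0.008Q, supply P = 17.9 + 0.01Q.
Competitive equilibrium: 85 − 0.008Q = 17.9 + 0.01Q → Q* = 3727.7778, P* = 55.1778.
A tax t gives ΔQ = t/0.018 and wedge t, so DWL = t²/0.036.
t²/0.036 = 25000 → t² = 900 → t = 30.

30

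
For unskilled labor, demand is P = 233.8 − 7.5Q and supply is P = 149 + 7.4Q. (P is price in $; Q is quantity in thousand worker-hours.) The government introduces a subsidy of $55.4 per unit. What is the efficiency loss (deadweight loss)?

$102.99 thousand

Competitive equilibrium: 233.8 − 7.5Q = 149 + 7.4Q → Q* = 5.6913, P* = 191.1154.
The subsidy lowers effective supply by 55.4: P = 93.6 + 7.4Q.
New quantity: 233.8 − 7.5Q = 93.6 + 7.4Q → Q' = 9.4094.
Overproduction ΔQ = 9.4094 − 5.6913 = 3.7181; wedge = subsidy = 55.4.
The triangle = ½ × 3.7181 × 55.4 = $102.99 thousand.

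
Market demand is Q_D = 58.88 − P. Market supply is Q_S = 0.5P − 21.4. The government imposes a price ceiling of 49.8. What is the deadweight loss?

In inverse form: demand P = 58.88 − Q, supply P = 42.8 + 2Q.
Competitive equilibrium: 58.88 − Q = 42.8 + 2Q → Q* = 5.36, P* = 53.52.
At the ceiling P = 49.8, quantity supplied = (49.8 − 42.8)/2 = 3.5.
Willingness to pay at Q' = 3.5: 58.88 − 1·3.5 = 55.38.
ΔQ = 5.36 − 3.5 = 1.86; wedge = 55.38 − 49.8 = 5.58.
Welfare loss = ½ × 1.86 × 5.58 = 5.19.

5.19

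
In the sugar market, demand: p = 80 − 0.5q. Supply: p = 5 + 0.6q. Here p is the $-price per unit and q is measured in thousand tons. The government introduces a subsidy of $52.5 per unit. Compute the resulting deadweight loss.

Competitive equilibrium: 80 − 0.5q = 5 + 0.6q → q* = 68.1818, p* = 45.9091.
The subsidy lowers effective supply by 52.5: p = 0.6q − 47.5.
New quantity: 80 − 0.5q = 0.6q − 47.5 → q' = 115.9091.
Overproduction Δq = 115.9091 − 68.1818 = 47.7273; wedge = subsidy = 52.5.
Welfare loss = ½ × 47.7273 × 52.5 = $1252.84 thousand.

$1252.84 thousand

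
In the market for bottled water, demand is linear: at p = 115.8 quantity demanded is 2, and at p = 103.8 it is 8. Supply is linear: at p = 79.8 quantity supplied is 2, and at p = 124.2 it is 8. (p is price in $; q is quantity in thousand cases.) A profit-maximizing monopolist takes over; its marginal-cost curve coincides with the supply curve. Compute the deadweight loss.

$4.92 thousand

Demand slope = (103.8 − 115.8)/(8 − 2) = −2, so p = 119.8 − 2q.
Supply slope = (124.2 − 79.8)/(8 − 2) = 7.4, so p = 65 + 7.4q.
Competitive equilibrium: 119.8 − 2q = 65 + 7.4q → q* = 5.8298, p* = 108.1404.
Marginal revenue: MR = 119.8 − 4q. Set MR = MC: 119.8 − 4q = 65 + 7.4q → q_m = 4.807.
Price p_m = 119.8 − 2·4.807 = 110.186; MC(q_m) = 65 + 7.4·4.807 = 100.5718.
Competitive q* = 5.8298, so Δq = 1.0228; wedge = 110.186 − 100.5718 = 9.6142.
The triangle = ½ × 1.0228 × 9.6142 = $4.92 thousand.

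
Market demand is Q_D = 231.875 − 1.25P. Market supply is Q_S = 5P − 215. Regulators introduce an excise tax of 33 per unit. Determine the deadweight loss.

544.50

In inverse form: demand P = 185.5 − 0.8Q, supply P = 43 + 0.2Q.
Competitive equilibrium: 185.5 − 0.8Q = 43 + 0.2Q → Q* = 142.5, P* = 71.5.
With the tax, the buyer price exceeds the seller price by 33: (185.5 − 0.8Q) − (43 + 0.2Q) = 33 → Q' = 109.5.
ΔQ = 142.5 − 109.5 = 33; the wedge equals the tax, 33.
The triangle = ½ × 33 × 33 = 544.50.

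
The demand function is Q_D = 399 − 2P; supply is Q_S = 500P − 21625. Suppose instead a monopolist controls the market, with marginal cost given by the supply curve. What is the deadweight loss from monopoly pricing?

6054.95

In inverse form: demand P = 199.5 − 0.5Q, supply P = 43.25 + 0.002Q.
Competitive equilibrium: 199.5 − 0.5Q = 43.25 + 0.002Q → Q* = 311.25498, P* = 43.87251.
Marginal revenue: MR = 199.5 − Q. Set MR = MC: 199.5 − Q = 43.25 + 0.002Q → Q_m = 155.93812.
Price P_m = 199.5 − 0.5·155.93812 = 121.53094; MC(Q_m) = 43.25 + 0.002·155.93812 = 43.56188.
Competitive Q* = 311.25498, so ΔQ = 155.31686; wedge = 121.53094 − 43.56188 = 77.96906.
Welfare loss = ½ × 155.31686 × 77.96906 = 6054.95.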